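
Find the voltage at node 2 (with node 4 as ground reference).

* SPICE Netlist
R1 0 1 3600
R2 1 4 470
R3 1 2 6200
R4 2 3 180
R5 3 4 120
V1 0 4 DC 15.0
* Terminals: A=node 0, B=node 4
Nodal analysis, taking node 4 as the 0 V reference.
Source V1 fixes V_0 = 15 V.
KCL at each unknown node (sum of currents leaving = 0; resistances in Ω):
  Node 1: (V_1 - 15)/3600 + (V_1 - 0)/470 + (V_1 - V_2)/6200 = 0
  Node 2: (V_2 - V_1)/6200 + (V_2 - V_3)/180 = 0
  Node 3: (V_3 - V_2)/180 + (V_3 - 0)/120 = 0
Collecting terms (coefficients in siemens):
  0.002567·V_1 - 0.0001613·V_2 = 0.004167
  0.005717·V_2 - 0.0001613·V_1 - 0.005556·V_3 = 0
  0.01389·V_3 - 0.005556·V_2 = 0
Solving these 3 simultaneous equations (Gaussian elimination) gives:
  V_1 = 1.628 V, V_2 = 0.07514 V, V_3 = 0.03006 V
The requested potential is V_2 = 0.07514 V.

Final answer: V_2 = 0.07514 V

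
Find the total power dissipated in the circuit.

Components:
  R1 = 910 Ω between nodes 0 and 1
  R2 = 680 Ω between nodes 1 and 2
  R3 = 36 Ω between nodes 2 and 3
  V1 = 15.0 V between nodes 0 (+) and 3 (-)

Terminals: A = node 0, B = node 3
Nodal analysis, taking node 3 as the 0 V reference.
Source V1 fixes V_0 = 15 V.
KCL at each unknown node (sum of currents leaving = 0; resistances in Ω):
  Node 1: (V_1 - 15)/910 + (V_1 - V_2)/680 = 0
  Node 2: (V_2 - V_1)/680 + (V_2 - 0)/36 = 0
Collecting terms (coefficients in siemens):
  0.002569·V_1 - 0.001471·V_2 = 0.01648
  0.02925·V_2 - 0.001471·V_1 = 0
Determinant D = (0.002569)(0.02925) - (-0.001471)(-0.001471) = 0.00007299
V_1 = [(0.01648)(0.02925) - (-0.001471)(0)]/D = 6.605 V
V_2 = [(0.002569)(0) - (0.01648)(-0.001471)]/D = 0.3321 V
Power in each resistor, P = (ΔV)²/R:
  P_R1 = (15 - 6.605)²/910 = 0.07744 W
  P_R2 = (6.605 - 0.3321)²/680 = 0.05787 W
  P_R3 = (0.3321 - 0)²/36 = 0.003064 W
P_total = P_R1 + P_R2 + P_R3 = 0.1384 W

Final answer: 0.1384 W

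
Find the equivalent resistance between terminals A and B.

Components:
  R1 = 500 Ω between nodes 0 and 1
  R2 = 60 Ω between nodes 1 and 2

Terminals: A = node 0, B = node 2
Reduce the network between node 0 (A) and node 2 (B) by series/parallel combination:
  Rs1 = R1 + R2 (series, joined only at node 1) = 500 + 60 = 560 Ω
R_eq = 560 Ω

Final answer: 560 Ω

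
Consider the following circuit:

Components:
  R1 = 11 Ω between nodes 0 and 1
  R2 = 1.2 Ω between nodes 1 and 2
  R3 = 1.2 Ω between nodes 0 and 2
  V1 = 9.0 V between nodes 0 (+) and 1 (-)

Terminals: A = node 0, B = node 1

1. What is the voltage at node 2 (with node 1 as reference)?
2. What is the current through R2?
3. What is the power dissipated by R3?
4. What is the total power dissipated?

Nodal analysis, taking node 1 as the 0 V reference.
Source V1 fixes V_0 = 9 V.
KCL at each unknown node (sum of currents leaving = 0; resistances in Ω):
  Node 2: (V_2 - 0)/1.2 + (V_2 - 9)/1.2 = 0
Collecting terms: 1.667 × V_2 = 7.5  =>  V_2 = 4.5 V
Part 1:
  Read off the nodal solution: V_2 = 4.5 V
Part 2:
  I_R2 = (V_1 - V_2)/R2 = (0 - 4.5)/1.2 = -3.75 A
  Magnitude: I_R2 = 3.75 A
Part 3:
  I_R3 = (V_0 - V_2)/R3 = (9 - 4.5)/1.2 = 3.75 A
  P_R3 = I_R3² × R3 = (3.75)² × 1.2 = 16.88 W
Part 4:
  Power in each resistor, P = (ΔV)²/R:
    P_R1 = (9 - 0)²/11 = 7.364 W
    P_R2 = (0 - 4.5)²/1.2 = 16.88 W
    P_R3 = (9 - 4.5)²/1.2 = 16.88 W
  P_total = P_R1 + P_R2 + P_R3 = 41.11 W

Final answers:
1. V_2 = 4.5 V
2. I_R2 = 3.75 A
3. P_R3 = 16.88 W
4. P_total = 41.11 W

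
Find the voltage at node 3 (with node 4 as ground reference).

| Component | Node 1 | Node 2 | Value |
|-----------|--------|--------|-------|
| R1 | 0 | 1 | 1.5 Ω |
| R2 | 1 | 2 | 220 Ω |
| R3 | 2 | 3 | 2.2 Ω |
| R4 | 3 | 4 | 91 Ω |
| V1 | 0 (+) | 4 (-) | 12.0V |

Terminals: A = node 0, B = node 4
Nodal analysis, taking node 4 as the 0 V reference.
Source V1 fixes V_0 = 12 V.
KCL at each unknown node (sum of currents leaving = 0; resistances in Ω):
  Node 1: (V_1 - 12)/1.5 + (V_1 - V_2)/220 = 0
  Node 2: (V_2 - V_1)/220 + (V_2 - V_3)/2.2 = 0
  Node 3: (V_3 - V_2)/2.2 + (V_3 - 0)/91 = 0
Collecting terms (coefficients in siemens):
  0.6712·V_1 - 0.004545·V_2 = 8
  0.4591·V_2 - 0.004545·V_1 - 0.4545·V_3 = 0
  0.4655·V_3 - 0.4545·V_2 = 0
Solving these 3 simultaneous equations (Gaussian elimination) gives:
  V_1 = 11.94 V, V_2 = 3.554 V, V_3 = 3.47 V
The requested potential is V_3 = 3.47 V.

Final answer: V_3 = 3.47 V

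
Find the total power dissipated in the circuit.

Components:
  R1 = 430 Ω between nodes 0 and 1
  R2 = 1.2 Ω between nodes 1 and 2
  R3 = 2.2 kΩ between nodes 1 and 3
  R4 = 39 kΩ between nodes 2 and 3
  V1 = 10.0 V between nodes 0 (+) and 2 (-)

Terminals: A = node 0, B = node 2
Nodal analysis, taking node 2 as the 0 V reference.
Source V1 fixes V_0 = 10 V.
KCL at each unknown node (sum of currents leaving = 0; resistances in Ω):
  Node 1: (V_1 - 10)/430 + (V_1 - 0)/1.2 + (V_1 - V_3)/2200 = 0
  Node 3: (V_3 - V_1)/2200 + (V_3 - 0)/39000 = 0
Collecting terms (coefficients in siemens):
  0.8361·V_1 - 0.0004545·V_3 = 0.02326
  0.0004802·V_3 - 0.0004545·V_1 = 0
Determinant D = (0.8361)(0.0004802) - (-0.0004545)(-0.0004545) = 0.0004013
V_1 = [(0.02326)(0.0004802) - (-0.0004545)(0)]/D = 0.02783 V
V_3 = [(0.8361)(0) - (0.02326)(-0.0004545)]/D = 0.02634 V
Power in each resistor, P = (ΔV)²/R:
  P_R1 = (10 - 0.02783)²/430 = 0.2313 W
  P_R2 = (0.02783 - 0)²/1.2 = 0.0006454 W
  P_R3 = (0.02783 - 0.02634)²/2200 = 0.000000001004 W
  P_R4 = (0 - 0.02634)²/39000 = 0.00000001779 W
P_total = P_R1 + P_R2 + P_R3 + P_R4 = 0.2319 W

Final answer: 0.2319 W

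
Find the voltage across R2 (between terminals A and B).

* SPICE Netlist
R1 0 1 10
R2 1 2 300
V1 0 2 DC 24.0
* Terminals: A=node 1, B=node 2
R1 and R2 are in series across V1 (node 0 → node 1 → node 2), and the output A–B is taken across R2, so this is a voltage divider.
Series current: I = V1/(R1 + R2) = 24/(10 + 300) = 24/310 = 0.07742 A
V_R2 = I × R2 = V1 × R2/(R1 + R2) = 24 × 300/310 = 23.23 V

Final answer: 23.23 V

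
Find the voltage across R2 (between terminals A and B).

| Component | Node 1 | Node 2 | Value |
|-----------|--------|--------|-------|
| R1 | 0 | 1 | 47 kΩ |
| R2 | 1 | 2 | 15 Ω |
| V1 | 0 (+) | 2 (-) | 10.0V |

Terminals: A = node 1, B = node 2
R1 and R2 are in series across V1 (node 0 → node 1 → node 2), and the output A–B is taken across R2, so this is a voltage divider.
Series current: I = V1/(R1 + R2) = 10/(47000 + 15) = 10/47020 = 0.0002127 A
V_R2 = I × R2 = V1 × R2/(R1 + R2) = 10 × 15/47020 = 0.00319 V

Final answer: 0.00319 V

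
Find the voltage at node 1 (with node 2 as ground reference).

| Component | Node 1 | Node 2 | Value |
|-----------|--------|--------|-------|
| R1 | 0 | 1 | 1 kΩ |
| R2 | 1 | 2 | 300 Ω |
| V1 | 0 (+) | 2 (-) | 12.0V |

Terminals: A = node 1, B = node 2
Nodal analysis, taking node 2 as the 0 V reference.
Source V1 fixes V_0 = 12 V.
KCL at each unknown node (sum of currents leaving = 0; resistances in Ω):
  Node 1: (V_1 - 12)/1000 + (V_1 - 0)/300 = 0
Collecting terms: 0.004333 × V_1 = 0.012  =>  V_1 = 2.769 V
The requested potential is V_1 = 2.769 V.

Final answer: V_1 = 2.769 V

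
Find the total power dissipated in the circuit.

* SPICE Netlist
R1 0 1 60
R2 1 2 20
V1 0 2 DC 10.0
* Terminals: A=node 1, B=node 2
Nodal analysis, taking node 2 as the 0 V reference.
Source V1 fixes V_0 = 10 V.
KCL at each unknown node (sum of currents leaving = 0; resistances in Ω):
  Node 1: (V_1 - 10)/60 + (V_1 - 0)/20 = 0
Collecting terms: 0.06667 × V_1 = 0.1667  =>  V_1 = 2.5 V
Power in each resistor, P = (ΔV)²/R:
  P_R1 = (10 - 2.5)²/60 = 0.9375 W
  P_R2 = (2.5 - 0)²/20 = 0.3125 W
P_total = P_R1 + P_R2 = 1.25 W

Final answer: 1.25 W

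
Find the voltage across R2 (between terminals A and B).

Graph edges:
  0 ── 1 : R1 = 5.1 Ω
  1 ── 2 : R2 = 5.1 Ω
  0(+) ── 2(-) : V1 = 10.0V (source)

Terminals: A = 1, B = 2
R1 and R2 are in series across V1 (node 0 → node 1 → node 2), and the output A–B is taken across R2, so this is a voltage divider.
Series current: I = V1/(R1 + R2) = 10/(5.1 + 5.1) = 10/10.2 = 0.9804 A
V_R2 = I × R2 = V1 × R2/(R1 + R2) = 10 × 5.1/10.2 = 5 V

Final answer: 5 V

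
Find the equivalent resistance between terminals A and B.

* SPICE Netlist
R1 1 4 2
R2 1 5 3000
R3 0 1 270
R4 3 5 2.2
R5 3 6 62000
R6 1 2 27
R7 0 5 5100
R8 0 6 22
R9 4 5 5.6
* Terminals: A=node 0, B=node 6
Reduce the network between node 0 (A) and node 6 (B) by series/parallel combination:
  R6 touches the rest of the network only at node 1 (its other end, node 2, goes nowhere), so no current can flow through it — remove it.
  Rs1 = R4 + R5 (series, joined only at node 3) = 2.2 + 62000 = 62000 Ω
  Rs2 = R1 + R9 (series, joined only at node 4) = 2 + 5.6 = 7.6 Ω
  Rp1 = R2 ‖ Rs2 (parallel, both between nodes 1 and 5) = 1/(1/3000 + 1/7.6) = 7.581 Ω
  Rs3 = R3 + Rp1 (series, joined only at node 1) = 270 + 7.581 = 277.6 Ω
  Rp2 = R7 ‖ Rs3 (parallel, both between nodes 0 and 5) = 1/(1/5100 + 1/277.6) = 263.3 Ω
  Rs4 = Rs1 + Rp2 (series, joined only at node 5) = 62000 + 263.3 = 62270 Ω
  Rp3 = R8 ‖ Rs4 (parallel, both between nodes 0 and 6) = 1/(1/22 + 1/62270) = 21.99 Ω
R_eq = 21.99 Ω

Final answer: 21.99 Ω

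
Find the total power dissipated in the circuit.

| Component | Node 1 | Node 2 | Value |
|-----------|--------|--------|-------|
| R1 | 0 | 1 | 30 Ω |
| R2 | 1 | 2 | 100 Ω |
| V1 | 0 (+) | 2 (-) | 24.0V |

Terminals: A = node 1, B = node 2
Nodal analysis, taking node 2 as the 0 V reference.
Source V1 fixes V_0 = 24 V.
KCL at each unknown node (sum of currents leaving = 0; resistances in Ω):
  Node 1: (V_1 - 24)/30 + (V_1 - 0)/100 = 0
Collecting terms: 0.04333 × V_1 = 0.8  =>  V_1 = 18.46 V
Power in each resistor, P = (ΔV)²/R:
  P_R1 = (24 - 18.46)²/30 = 1.022 W
  P_R2 = (18.46 - 0)²/100 = 3.408 W
P_total = P_R1 + P_R2 = 4.431 W

Final answer: 4.431 W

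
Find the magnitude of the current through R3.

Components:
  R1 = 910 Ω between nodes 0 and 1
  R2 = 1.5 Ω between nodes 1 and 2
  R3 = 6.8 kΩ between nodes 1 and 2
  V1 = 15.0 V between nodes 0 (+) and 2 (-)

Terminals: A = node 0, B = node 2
Nodal analysis, taking node 2 as the 0 V reference.
Source V1 fixes V_0 = 15 V.
KCL at each unknown node (sum of currents leaving = 0; resistances in Ω):
  Node 1: (V_1 - 15)/910 + (V_1 - 0)/1.5 + (V_1 - 0)/6800 = 0
Collecting terms: 0.6679 × V_1 = 0.01648  =>  V_1 = 0.02468 V
I_R3 = (V_1 - V_2)/R3 = (0.02468 - 0)/6800 = 0.000003629 A
|I_R3| = 0.000003629 A

Final answer: |I_R3| = 3.629e-06 A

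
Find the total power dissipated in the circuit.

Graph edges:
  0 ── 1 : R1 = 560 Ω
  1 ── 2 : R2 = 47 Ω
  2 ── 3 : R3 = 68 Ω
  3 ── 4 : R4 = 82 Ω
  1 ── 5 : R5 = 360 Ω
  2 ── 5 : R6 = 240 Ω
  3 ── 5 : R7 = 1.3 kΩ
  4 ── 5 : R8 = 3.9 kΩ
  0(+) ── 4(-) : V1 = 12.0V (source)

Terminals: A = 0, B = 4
Nodal analysis, taking node 4 as the 0 V reference.
Source V1 fixes V_0 = 12 V.
KCL at each unknown node (sum of currents leaving = 0; resistances in Ω):
  Node 1: (V_1 - 12)/560 + (V_1 - V_2)/47 + (V_1 - V_5)/360 = 0
  Node 2: (V_2 - V_1)/47 + (V_2 - V_3)/68 + (V_2 - V_5)/240 = 0
  Node 3: (V_3 - V_2)/68 + (V_3 - 0)/82 + (V_3 - V_5)/1300 = 0
  Node 5: (V_5 - V_1)/360 + (V_5 - V_2)/240 + (V_5 - V_3)/1300 + (V_5 - 0)/3900 = 0
Collecting terms (coefficients in siemens):
  0.02584·V_1 - 0.02128·V_2 - 0.002778·V_5 = 0.02143
  0.04015·V_2 - 0.02128·V_1 - 0.01471·V_3 - 0.004167·V_5 = 0
  0.02767·V_3 - 0.01471·V_2 - 0.0007692·V_5 = 0
  0.00797·V_5 - 0.002778·V_1 - 0.004167·V_2 - 0.0007692·V_3 = 0
Solving these 4 simultaneous equations (Gaussian elimination) gives:
  V_1 = 2.956 V, V_2 = 2.277 V, V_3 = 1.275 V, V_5 = 2.343 V
Power in each resistor, P = (ΔV)²/R:
  P_R1 = (12 - 2.956)²/560 = 0.1461 W
  P_R2 = (2.956 - 2.277)²/47 = 0.009813 W
  P_R3 = (2.277 - 1.275)²/68 = 0.01475 W
  P_R4 = (1.275 - 0)²/82 = 0.01983 W
  P_R5 = (2.956 - 2.343)²/360 = 0.001042 W
  P_R6 = (2.277 - 2.343)²/240 = 0.00001859 W
  P_R7 = (1.275 - 2.343)²/1300 = 0.0008779 W
  P_R8 = (0 - 2.343)²/3900 = 0.001408 W
P_total = P_R1 + P_R2 + P_R3 + P_R4 + P_R5 + P_R6 + P_R7 + P_R8 = 0.1938 W

Final answer: 0.1938 W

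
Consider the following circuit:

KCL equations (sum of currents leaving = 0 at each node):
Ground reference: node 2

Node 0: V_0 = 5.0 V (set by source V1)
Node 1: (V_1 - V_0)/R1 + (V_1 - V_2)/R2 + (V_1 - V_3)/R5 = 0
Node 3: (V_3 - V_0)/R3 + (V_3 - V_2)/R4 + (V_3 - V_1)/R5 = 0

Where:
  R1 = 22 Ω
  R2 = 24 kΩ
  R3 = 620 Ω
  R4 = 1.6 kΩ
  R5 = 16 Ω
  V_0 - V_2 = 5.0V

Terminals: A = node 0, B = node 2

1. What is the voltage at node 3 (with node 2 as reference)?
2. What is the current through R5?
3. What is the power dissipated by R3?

Nodal analysis, taking node 2 as the 0 V reference.
Source V1 fixes V_0 = 5 V.
KCL at each unknown node (sum of currents leaving = 0; resistances in Ω):
  Node 1: (V_1 - 5)/22 + (V_1 - 0)/24000 + (V_1 - V_3)/16 = 0
  Node 3: (V_3 - 5)/620 + (V_3 - 0)/1600 + (V_3 - V_1)/16 = 0
Collecting terms (coefficients in siemens):
  0.108·V_1 - 0.0625·V_3 = 0.2273
  0.06474·V_3 - 0.0625·V_1 = 0.008065
Determinant D = (0.108)(0.06474) - (-0.0625)(-0.0625) = 0.003085
V_1 = [(0.2273)(0.06474) - (-0.0625)(0.008065)]/D = 4.932 V
V_3 = [(0.108)(0.008065) - (0.2273)(-0.0625)]/D = 4.886 V
Part 1:
  Read off the nodal solution: V_3 = 4.886 V
Part 2:
  I_R5 = (V_1 - V_3)/R5 = (4.932 - 4.886)/16 = 0.002871 A
  Magnitude: I_R5 = 0.002871 A
Part 3:
  I_R3 = (V_0 - V_3)/R3 = (5 - 4.886)/620 = 0.0001832 A
  P_R3 = I_R3² × R3 = (0.0001832)² × 620 = 0.00002082 W

Final answers:
1. V_3 = 4.886 V
2. I_R5 = 0.002871 A
3. P_R3 = 2.082e-05 W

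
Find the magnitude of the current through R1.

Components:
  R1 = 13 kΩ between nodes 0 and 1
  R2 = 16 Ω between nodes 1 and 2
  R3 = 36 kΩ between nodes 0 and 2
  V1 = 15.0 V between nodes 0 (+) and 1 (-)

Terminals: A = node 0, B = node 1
Nodal analysis, taking node 1 as the 0 V reference.
Source V1 fixes V_0 = 15 V.
KCL at each unknown node (sum of currents leaving = 0; resistances in Ω):
  Node 2: (V_2 - 0)/16 + (V_2 - 15)/36000 = 0
Collecting terms: 0.06253 × V_2 = 0.0004167  =>  V_2 = 0.006664 V
I_R1 = (V_0 - V_1)/R1 = (15 - 0)/13000 = 0.001154 A
|I_R1| = 0.001154 A

Final answer: |I_R1| = 0.001154 A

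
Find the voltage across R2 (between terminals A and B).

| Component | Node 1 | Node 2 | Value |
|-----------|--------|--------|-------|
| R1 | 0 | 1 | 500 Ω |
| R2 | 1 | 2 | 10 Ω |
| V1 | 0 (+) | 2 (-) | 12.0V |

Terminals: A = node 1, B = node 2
R1 and R2 are in series across V1 (node 0 → node 1 → node 2), and the output A–B is taken across R2, so this is a voltage divider.
Series current: I = V1/(R1 + R2) = 12/(500 + 10) = 12/510 = 0.02353 A
V_R2 = I × R2 = V1 × R2/(R1 + R2) = 12 × 10/510 = 0.2353 V

Final answer: 0.2353 V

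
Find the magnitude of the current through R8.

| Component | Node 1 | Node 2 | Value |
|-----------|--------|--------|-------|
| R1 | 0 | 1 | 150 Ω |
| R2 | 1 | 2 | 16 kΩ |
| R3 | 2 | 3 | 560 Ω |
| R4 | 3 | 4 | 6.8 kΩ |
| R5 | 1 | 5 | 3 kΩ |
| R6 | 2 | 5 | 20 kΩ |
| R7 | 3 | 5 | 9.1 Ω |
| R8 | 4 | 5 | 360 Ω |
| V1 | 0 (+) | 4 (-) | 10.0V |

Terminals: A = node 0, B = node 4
Nodal analysis, taking node 4 as the 0 V reference.
Source V1 fixes V_0 = 10 V.
KCL at each unknown node (sum of currents leaving = 0; resistances in Ω):
  Node 1: (V_1 - 10)/150 + (V_1 - V_2)/16000 + (V_1 - V_5)/3000 = 0
  Node 2: (V_2 - V_1)/16000 + (V_2 - V_3)/560 + (V_2 - V_5)/20000 = 0
  Node 3: (V_3 - V_2)/560 + (V_3 - 0)/6800 + (V_3 - V_5)/9.1 = 0
  Node 5: (V_5 - V_1)/3000 + (V_5 - V_2)/20000 + (V_5 - V_3)/9.1 + (V_5 - 0)/360 = 0
Collecting terms (coefficients in siemens):
  0.007063·V_1 - 0.0000625·V_2 - 0.0003333·V_5 = 0.06667
  0.001898·V_2 - 0.0000625·V_1 - 0.001786·V_3 - 0.00005·V_5 = 0
  0.1118·V_3 - 0.001786·V_2 - 0.1099·V_5 = 0
  0.1131·V_5 - 0.0003333·V_1 - 0.00005·V_2 - 0.1099·V_3 = 0
Solving these 4 simultaneous equations (Gaussian elimination) gives:
  V_1 = 9.505 V, V_2 = 1.406 V, V_3 = 1.131 V, V_5 = 1.128 V
I_R8 = (V_4 - V_5)/R8 = (0 - 1.128)/360 = -0.003132 A
|I_R8| = 0.003132 A

Final answer: |I_R8| = 0.003132 A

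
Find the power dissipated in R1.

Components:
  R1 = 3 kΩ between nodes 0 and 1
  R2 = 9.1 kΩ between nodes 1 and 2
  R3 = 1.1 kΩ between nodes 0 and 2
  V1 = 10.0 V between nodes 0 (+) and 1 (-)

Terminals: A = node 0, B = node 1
Nodal analysis, taking node 1 as the 0 V reference.
Source V1 fixes V_0 = 10 V.
KCL at each unknown node (sum of currents leaving = 0; resistances in Ω):
  Node 2: (V_2 - 0)/9100 + (V_2 - 10)/1100 = 0
Collecting terms: 0.001019 × V_2 = 0.009091  =>  V_2 = 8.922 V
I_R1 = (V_0 - V_1)/R1 = (10 - 0)/3000 = 0.003333 A
P_R1 = I_R1² × R1 = (0.003333)² × 3000 = 0.03333 W

Final answer: 0.03333 W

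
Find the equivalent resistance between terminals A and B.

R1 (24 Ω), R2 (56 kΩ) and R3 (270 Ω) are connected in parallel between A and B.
Reduce the network between node 0 (A) and node 1 (B) by series/parallel combination:
  Rp1 = R1 ‖ R2 ‖ R3 (parallel, all between nodes 0 and 1) = 1/(1/24 + 1/56000 + 1/270) = 22.03 Ω
R_eq = 22.03 Ω

Final answer: 22.03 Ω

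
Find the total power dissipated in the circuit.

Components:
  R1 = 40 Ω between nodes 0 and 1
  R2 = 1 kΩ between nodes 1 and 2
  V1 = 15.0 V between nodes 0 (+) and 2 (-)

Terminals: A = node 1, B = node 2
Nodal analysis, taking node 2 as the 0 V reference.
Source V1 fixes V_0 = 15 V.
KCL at each unknown node (sum of currents leaving = 0; resistances in Ω):
  Node 1: (V_1 - 15)/40 + (V_1 - 0)/1000 = 0
Collecting terms: 0.026 × V_1 = 0.375  =>  V_1 = 14.42 V
Power in each resistor, P = (ΔV)²/R:
  P_R1 = (15 - 14.42)²/40 = 0.008321 W
  P_R2 = (14.42 - 0)²/1000 = 0.208 W
P_total = P_R1 + P_R2 = 0.2163 W

Final answer: 0.2163 W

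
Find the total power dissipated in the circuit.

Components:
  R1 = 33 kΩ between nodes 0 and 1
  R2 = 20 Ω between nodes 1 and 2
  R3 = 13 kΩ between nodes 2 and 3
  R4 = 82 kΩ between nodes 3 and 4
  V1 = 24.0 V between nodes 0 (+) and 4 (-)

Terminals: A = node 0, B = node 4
Nodal analysis, taking node 4 as the 0 V reference.
Source V1 fixes V_0 = 24 V.
KCL at each unknown node (sum of currents leaving = 0; resistances in Ω):
  Node 1: (V_1 - 24)/33000 + (V_1 - V_2)/20 = 0
  Node 2: (V_2 - V_1)/20 + (V_2 - V_3)/13000 = 0
  Node 3: (V_3 - V_2)/13000 + (V_3 - 0)/82000 = 0
Collecting terms (coefficients in siemens):
  0.05003·V_1 - 0.05·V_2 = 0.0007273
  0.05008·V_2 - 0.05·V_1 - 0.00007692·V_3 = 0
  0.00008912·V_3 - 0.00007692·V_2 = 0
Solving these 3 simultaneous equations (Gaussian elimination) gives:
  V_1 = 17.81 V, V_2 = 17.81 V, V_3 = 15.37 V
Power in each resistor, P = (ΔV)²/R:
  P_R1 = (24 - 17.81)²/33000 = 0.00116 W
  P_R2 = (17.81 - 17.81)²/20 = 0.0000007029 W
  P_R3 = (17.81 - 15.37)²/13000 = 0.0004569 W
  P_R4 = (15.37 - 0)²/82000 = 0.002882 W
P_total = P_R1 + P_R2 + P_R3 + P_R4 = 0.004499 W

Final answer: 0.004499 W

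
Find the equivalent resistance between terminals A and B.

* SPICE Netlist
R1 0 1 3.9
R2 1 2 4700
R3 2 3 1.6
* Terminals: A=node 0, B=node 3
Reduce the network between node 0 (A) and node 3 (B) by series/parallel combination:
  Rs1 = R1 + R2 (series, joined only at node 1) = 3.9 + 4700 = 4704 Ω
  Rs2 = R3 + Rs1 (series, joined only at node 2) = 1.6 + 4704 = 4706 Ω
R_eq = 4.705 kΩ

Final answer: 4.705 kΩ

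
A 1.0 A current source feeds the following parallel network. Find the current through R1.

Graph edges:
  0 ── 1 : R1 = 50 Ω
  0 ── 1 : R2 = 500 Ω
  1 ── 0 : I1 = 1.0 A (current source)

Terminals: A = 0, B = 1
All resistors sit directly between nodes 0 and 1, so they are in parallel and share one voltage V; the full source current 1 A splits among them.
1/R_par = 1/50 + 1/500 = 0.022 S  =>  R_par = 45.45 Ω
V = I × R_par = 1 × 45.45 = 45.45 V
I_R1 = V/R1 = 45.45/50 = 0.9091 A

Final answer: 0.9091 A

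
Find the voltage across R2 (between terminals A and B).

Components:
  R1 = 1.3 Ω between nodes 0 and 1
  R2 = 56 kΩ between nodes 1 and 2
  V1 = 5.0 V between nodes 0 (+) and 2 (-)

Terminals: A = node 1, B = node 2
R1 and R2 are in series across V1 (node 0 → node 1 → node 2), and the output A–B is taken across R2, so this is a voltage divider.
Series current: I = V1/(R1 + R2) = 5/(1.3 + 56000) = 5/56000 = 0.00008928 A
V_R2 = I × R2 = V1 × R2/(R1 + R2) = 5 × 56000/56000 = 5 V

Final answer: 5 V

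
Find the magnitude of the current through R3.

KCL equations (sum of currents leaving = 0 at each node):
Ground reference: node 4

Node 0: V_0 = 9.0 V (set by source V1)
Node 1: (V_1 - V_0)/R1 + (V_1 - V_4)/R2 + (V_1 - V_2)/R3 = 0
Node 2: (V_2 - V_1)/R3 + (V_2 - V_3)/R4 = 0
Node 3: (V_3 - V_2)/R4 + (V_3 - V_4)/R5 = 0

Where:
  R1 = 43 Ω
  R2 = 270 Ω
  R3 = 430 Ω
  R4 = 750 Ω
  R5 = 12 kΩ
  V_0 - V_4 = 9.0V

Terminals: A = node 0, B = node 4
Nodal analysis, taking node 4 as the 0 V reference.
Source V1 fixes V_0 = 9 V.
KCL at each unknown node (sum of currents leaving = 0; resistances in Ω):
  Node 1: (V_1 - 9)/43 + (V_1 - 0)/270 + (V_1 - V_2)/430 = 0
  Node 2: (V_2 - V_1)/430 + (V_2 - V_3)/750 = 0
  Node 3: (V_3 - V_2)/750 + (V_3 - 0)/12000 = 0
Collecting terms (coefficients in siemens):
  0.02929·V_1 - 0.002326·V_2 = 0.2093
  0.003659·V_2 - 0.002326·V_1 - 0.001333·V_3 = 0
  0.001417·V_3 - 0.001333·V_2 = 0
Solving these 3 simultaneous equations (Gaussian elimination) gives:
  V_1 = 7.742 V, V_2 = 7.489 V, V_3 = 7.049 V
I_R3 = (V_1 - V_2)/R3 = (7.742 - 7.489)/430 = 0.0005874 A
|I_R3| = 0.0005874 A

Final answer: |I_R3| = 0.0005874 A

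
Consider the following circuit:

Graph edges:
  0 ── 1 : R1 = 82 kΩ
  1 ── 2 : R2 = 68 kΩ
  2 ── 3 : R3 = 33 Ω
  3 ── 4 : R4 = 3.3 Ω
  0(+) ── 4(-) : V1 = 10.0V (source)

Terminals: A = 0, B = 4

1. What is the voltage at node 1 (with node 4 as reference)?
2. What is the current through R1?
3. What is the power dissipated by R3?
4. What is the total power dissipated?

Nodal analysis, taking node 4 as the 0 V reference.
Source V1 fixes V_0 = 10 V.
KCL at each unknown node (sum of currents leaving = 0; resistances in Ω):
  Node 1: (V_1 - 10)/82000 + (V_1 - V_2)/68000 = 0
  Node 2: (V_2 - V_1)/68000 + (V_2 - V_3)/33 = 0
  Node 3: (V_3 - V_2)/33 + (V_3 - 0)/3.3 = 0
Collecting terms (coefficients in siemens):
  0.0000269·V_1 - 0.00001471·V_2 = 0.000122
  0.03032·V_2 - 0.00001471·V_1 - 0.0303·V_3 = 0
  0.3333·V_3 - 0.0303·V_2 = 0
Solving these 3 simultaneous equations (Gaussian elimination) gives:
  V_1 = 4.535 V, V_2 = 0.002419 V, V_3 = 0.0002199 V
Part 1:
  Read off the nodal solution: V_1 = 4.535 V
Part 2:
  I_R1 = (V_0 - V_1)/R1 = (10 - 4.535)/82000 = 0.00006665 A
  Magnitude: I_R1 = 0.00006665 A
Part 3:
  I_R3 = (V_2 - V_3)/R3 = (0.002419 - 0.0002199)/33 = 0.00006665 A
  P_R3 = I_R3² × R3 = (0.00006665)² × 33 = 0.0000001466 W
Part 4:
  Power in each resistor, P = (ΔV)²/R:
    P_R1 = (10 - 4.535)²/82000 = 0.0003643 W
    P_R2 = (4.535 - 0.002419)²/68000 = 0.0003021 W
    P_R3 = (0.002419 - 0.0002199)²/33 = 0.0000001466 W
    P_R4 = (0.0002199 - 0)²/3.3 = 0.00000001466 W
  P_total = P_R1 + P_R2 + P_R3 + P_R4 = 0.0006665 W

Final answers:
1. V_1 = 4.535 V
2. I_R1 = 6.665e-05 A
3. P_R3 = 1.466e-07 W
4. P_total = 0.0006665 W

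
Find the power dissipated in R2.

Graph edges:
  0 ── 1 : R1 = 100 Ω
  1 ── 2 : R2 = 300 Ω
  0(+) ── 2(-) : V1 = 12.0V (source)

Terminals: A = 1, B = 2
Nodal analysis, taking node 2 as the 0 V reference.
Source V1 fixes V_0 = 12 V.
KCL at each unknown node (sum of currents leaving = 0; resistances in Ω):
  Node 1: (V_1 - 12)/100 + (V_1 - 0)/300 = 0
Collecting terms: 0.01333 × V_1 = 0.12  =>  V_1 = 9 V
I_R2 = (V_1 - V_2)/R2 = (9 - 0)/300 = 0.03 A
P_R2 = I_R2² × R2 = (0.03)² × 300 = 0.27 W

Final answer: 0.27 W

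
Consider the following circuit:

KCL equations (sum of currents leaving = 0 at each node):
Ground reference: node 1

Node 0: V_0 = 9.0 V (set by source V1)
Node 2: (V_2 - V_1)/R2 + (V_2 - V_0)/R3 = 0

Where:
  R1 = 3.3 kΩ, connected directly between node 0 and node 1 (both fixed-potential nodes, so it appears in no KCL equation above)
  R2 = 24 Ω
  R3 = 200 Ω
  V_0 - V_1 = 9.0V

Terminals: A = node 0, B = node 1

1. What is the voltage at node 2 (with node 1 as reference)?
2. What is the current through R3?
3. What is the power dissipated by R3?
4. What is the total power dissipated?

Nodal analysis, taking node 1 as the 0 V reference.
Source V1 fixes V_0 = 9 V.
KCL at each unknown node (sum of currents leaving = 0; resistances in Ω):
  Node 2: (V_2 - 0)/24 + (V_2 - 9)/200 = 0
Collecting terms: 0.04667 × V_2 = 0.045  =>  V_2 = 0.9643 V
Part 1:
  Read off the nodal solution: V_2 = 0.9643 V
Part 2:
  I_R3 = (V_0 - V_2)/R3 = (9 - 0.9643)/200 = 0.04018 A
  Magnitude: I_R3 = 0.04018 A
Part 3:
  I_R3 = (V_0 - V_2)/R3 = (9 - 0.9643)/200 = 0.04018 A
  P_R3 = I_R3² × R3 = (0.04018)² × 200 = 0.3229 W
Part 4:
  Power in each resistor, P = (ΔV)²/R:
    P_R1 = (9 - 0)²/3300 = 0.02455 W
    P_R2 = (0 - 0.9643)²/24 = 0.03874 W
    P_R3 = (9 - 0.9643)²/200 = 0.3229 W
  P_total = P_R1 + P_R2 + P_R3 = 0.3862 W

Final answers:
1. V_2 = 0.9643 V
2. I_R3 = 0.04018 A
3. P_R3 = 0.3229 W
4. P_total = 0.3862 W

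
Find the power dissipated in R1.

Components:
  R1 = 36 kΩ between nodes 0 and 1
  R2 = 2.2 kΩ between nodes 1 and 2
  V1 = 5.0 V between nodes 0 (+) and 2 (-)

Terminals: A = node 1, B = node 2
Nodal analysis, taking node 2 as the 0 V reference.
Source V1 fixes V_0 = 5 V.
KCL at each unknown node (sum of currents leaving = 0; resistances in Ω):
  Node 1: (V_1 - 5)/36000 + (V_1 - 0)/2200 = 0
Collecting terms: 0.0004823 × V_1 = 0.0001389  =>  V_1 = 0.288 V
I_R1 = (V_0 - V_1)/R1 = (5 - 0.288)/36000 = 0.0001309 A
P_R1 = I_R1² × R1 = (0.0001309)² × 36000 = 0.0006168 W

Final answer: 0.0006168 W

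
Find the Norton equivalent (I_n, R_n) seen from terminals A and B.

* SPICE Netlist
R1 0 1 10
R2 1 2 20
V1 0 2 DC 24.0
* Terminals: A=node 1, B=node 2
Find the Thévenin equivalent first; then I_n = V_th/R_th and R_n = R_th.
Step 1 — V_th is the open-circuit voltage V_A - V_B (nothing connected across the terminals).
Nodal analysis, taking node 2 as the 0 V reference.
Source V1 fixes V_0 = 24 V.
KCL at each unknown node (sum of currents leaving = 0; resistances in Ω):
  Node 1: (V_1 - 24)/10 + (V_1 - 0)/20 = 0
Collecting terms: 0.15 × V_1 = 2.4  =>  V_1 = 16 V
V_th = V_1 - V_2 = 16 - 0 = 16 V
Step 2 — R_th: zero the source — replace V1 by a short circuit (node 2 merges into node 0) — and find the resistance seen between A (node 1) and B (node 0).
Reduce the network between node 1 (A) and node 0 (B) by series/parallel combination:
  Rp1 = R1 ‖ R2 (parallel, both between nodes 0 and 1) = 1/(1/10 + 1/20) = 6.667 Ω
R_th = 6.667 Ω
I_n = V_th/R_th = 16/6.667 = 2.4 A, and R_n = R_th = 6.667 Ω

Final answer: I_n = 2.4 A, R_n = 6.667 Ω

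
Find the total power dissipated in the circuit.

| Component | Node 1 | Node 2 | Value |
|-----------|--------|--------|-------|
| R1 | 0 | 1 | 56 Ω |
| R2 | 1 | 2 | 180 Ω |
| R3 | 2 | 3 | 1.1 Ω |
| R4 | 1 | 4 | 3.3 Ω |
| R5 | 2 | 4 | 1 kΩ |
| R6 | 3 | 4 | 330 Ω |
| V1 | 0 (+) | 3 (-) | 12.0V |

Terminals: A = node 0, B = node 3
Nodal analysis, taking node 3 as the 0 V reference.
Source V1 fixes V_0 = 12 V.
KCL at each unknown node (sum of currents leaving = 0; resistances in Ω):
  Node 1: (V_1 - 12)/56 + (V_1 - V_2)/180 + (V_1 - V_4)/3.3 = 0
  Node 2: (V_2 - V_1)/180 + (V_2 - 0)/1.1 + (V_2 - V_4)/1000 = 0
  Node 4: (V_4 - V_1)/3.3 + (V_4 - V_2)/1000 + (V_4 - 0)/330 = 0
Collecting terms (coefficients in siemens):
  0.3264·V_1 - 0.005556·V_2 - 0.303·V_4 = 0.2143
  0.9156·V_2 - 0.005556·V_1 - 0.001·V_4 = 0
  0.3071·V_4 - 0.303·V_1 - 0.001·V_2 = 0
Solving these 3 simultaneous equations (Gaussian elimination) gives:
  V_1 = 7.837 V, V_2 = 0.056 V, V_4 = 7.734 V
Power in each resistor, P = (ΔV)²/R:
  P_R1 = (12 - 7.837)²/56 = 0.3095 W
  P_R2 = (7.837 - 0.056)²/180 = 0.3363 W
  P_R3 = (0.056 - 0)²/1.1 = 0.00285 W
  P_R4 = (7.837 - 7.734)²/3.3 = 0.003195 W
  P_R5 = (0.056 - 7.734)²/1000 = 0.05895 W
  P_R6 = (0 - 7.734)²/330 = 0.1813 W
P_total = P_R1 + P_R2 + P_R3 + P_R4 + P_R5 + P_R6 = 0.8921 W

Final answer: 0.8921 W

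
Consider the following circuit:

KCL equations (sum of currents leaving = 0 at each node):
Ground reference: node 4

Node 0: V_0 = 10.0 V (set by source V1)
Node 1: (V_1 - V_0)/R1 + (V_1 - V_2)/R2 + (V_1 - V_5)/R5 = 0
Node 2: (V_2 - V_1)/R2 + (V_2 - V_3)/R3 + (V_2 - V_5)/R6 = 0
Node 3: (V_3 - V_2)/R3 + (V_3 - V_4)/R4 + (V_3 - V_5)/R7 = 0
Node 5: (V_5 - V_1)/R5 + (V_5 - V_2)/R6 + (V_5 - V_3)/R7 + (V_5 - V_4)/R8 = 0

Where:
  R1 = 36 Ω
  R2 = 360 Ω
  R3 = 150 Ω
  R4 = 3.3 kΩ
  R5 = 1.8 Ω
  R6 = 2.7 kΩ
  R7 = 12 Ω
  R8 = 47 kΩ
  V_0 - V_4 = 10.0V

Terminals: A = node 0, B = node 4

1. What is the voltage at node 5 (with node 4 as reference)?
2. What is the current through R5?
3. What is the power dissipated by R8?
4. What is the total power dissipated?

Nodal analysis, taking node 4 as the 0 V reference.
Source V1 fixes V_0 = 10 V.
KCL at each unknown node (sum of currents leaving = 0; resistances in Ω):
  Node 1: (V_1 - 10)/36 + (V_1 - V_2)/360 + (V_1 - V_5)/1.8 = 0
  Node 2: (V_2 - V_1)/360 + (V_2 - V_3)/150 + (V_2 - V_5)/2700 = 0
  Node 3: (V_3 - V_2)/150 + (V_3 - 0)/3300 + (V_3 - V_5)/12 = 0
  Node 5: (V_5 - V_1)/1.8 + (V_5 - V_2)/2700 + (V_5 - V_3)/12 + (V_5 - 0)/47000 = 0
Collecting terms (coefficients in siemens):
  0.5861·V_1 - 0.002778·V_2 - 0.5556·V_5 = 0.2778
  0.009815·V_2 - 0.002778·V_1 - 0.006667·V_3 - 0.0003704·V_5 = 0
  0.0903·V_3 - 0.006667·V_2 - 0.08333·V_5 = 0
  0.6393·V_5 - 0.5556·V_1 - 0.0003704·V_2 - 0.08333·V_3 = 0
Solving these 4 simultaneous equations (Gaussian elimination) gives:
  V_1 = 9.885 V, V_2 = 9.857 V, V_3 = 9.845 V, V_5 = 9.879 V
Part 1:
  Read off the nodal solution: V_5 = 9.879 V
Part 2:
  I_R5 = (V_1 - V_5)/R5 = (9.885 - 9.879)/1.8 = 0.003117 A
  Magnitude: I_R5 = 0.003117 A
Part 3:
  I_R8 = (V_4 - V_5)/R8 = (0 - 9.879)/47000 = -0.0002102 A
  P_R8 = I_R8² × R8 = (-0.0002102)² × 47000 = 0.002077 W
Part 4:
  Power in each resistor, P = (ΔV)²/R:
    P_R1 = (10 - 9.885)²/36 = 0.0003671 W
    P_R2 = (9.885 - 9.857)²/360 = 0.000002123 W
    P_R3 = (9.857 - 9.845)²/150 = 0.000001083 W
    P_R4 = (9.845 - 0)²/3300 = 0.02937 W
    P_R5 = (9.885 - 9.879)²/1.8 = 0.00001748 W
    P_R6 = (9.857 - 9.879)²/2700 = 0.0000001798 W
    P_R7 = (9.845 - 9.879)²/12 = 0.0001008 W
    P_R8 = (0 - 9.879)²/47000 = 0.002077 W
  P_total = P_R1 + P_R2 + P_R3 + P_R4 + P_R5 + P_R6 + P_R7 + P_R8 = 0.03193 W

Final answers:
1. V_5 = 9.879 V
2. I_R5 = 0.003117 A
3. P_R8 = 0.002077 W
4. P_total = 0.03193 W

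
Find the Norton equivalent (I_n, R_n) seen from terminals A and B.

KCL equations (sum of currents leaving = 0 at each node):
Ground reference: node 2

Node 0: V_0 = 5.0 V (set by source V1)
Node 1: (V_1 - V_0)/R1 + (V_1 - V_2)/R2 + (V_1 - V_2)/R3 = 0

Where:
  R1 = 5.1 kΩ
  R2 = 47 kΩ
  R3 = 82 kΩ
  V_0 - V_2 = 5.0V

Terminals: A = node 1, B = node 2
Find the Thévenin equivalent first; then I_n = V_th/R_th and R_n = R_th.
Step 1 — V_th is the open-circuit voltage V_A - V_B (nothing connected across the terminals).
Nodal analysis, taking node 2 as the 0 V reference.
Source V1 fixes V_0 = 5 V.
KCL at each unknown node (sum of currents leaving = 0; resistances in Ω):
  Node 1: (V_1 - 5)/5100 + (V_1 - 0)/47000 + (V_1 - 0)/82000 = 0
Collecting terms: 0.0002296 × V_1 = 0.0009804  =>  V_1 = 4.271 V
V_th = V_1 - V_2 = 4.271 - 0 = 4.271 V
Step 2 — R_th: zero the source — replace V1 by a short circuit (node 2 merges into node 0) — and find the resistance seen between A (node 1) and B (node 0).
Reduce the network between node 1 (A) and node 0 (B) by series/parallel combination:
  Rp1 = R1 ‖ R2 ‖ R3 (parallel, all between nodes 0 and 1) = 1/(1/5100 + 1/47000 + 1/82000) = 4356 Ω
R_th = 4.356 kΩ
I_n = V_th/R_th = 4.271/4356 = 0.0009804 A, and R_n = R_th = 4.356 kΩ

Final answer: I_n = 0.0009804 A, R_n = 4.356 kΩ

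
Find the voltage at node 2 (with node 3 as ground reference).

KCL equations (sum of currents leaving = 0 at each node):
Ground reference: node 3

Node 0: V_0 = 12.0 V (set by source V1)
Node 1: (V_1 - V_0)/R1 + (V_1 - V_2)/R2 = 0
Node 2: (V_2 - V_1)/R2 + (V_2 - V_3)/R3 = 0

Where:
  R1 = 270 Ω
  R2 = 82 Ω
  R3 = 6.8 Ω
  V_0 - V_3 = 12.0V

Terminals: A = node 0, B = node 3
Nodal analysis, taking node 3 as the 0 V reference.
Source V1 fixes V_0 = 12 V.
KCL at each unknown node (sum of currents leaving = 0; resistances in Ω):
  Node 1: (V_1 - 12)/270 + (V_1 - V_2)/82 = 0
  Node 2: (V_2 - V_1)/82 + (V_2 - 0)/6.8 = 0
Collecting terms (coefficients in siemens):
  0.0159·V_1 - 0.0122·V_2 = 0.04444
  0.1593·V_2 - 0.0122·V_1 = 0
Determinant D = (0.0159)(0.1593) - (-0.0122)(-0.0122) = 0.002383
V_1 = [(0.04444)(0.1593) - (-0.0122)(0)]/D = 2.97 V
V_2 = [(0.0159)(0) - (0.04444)(-0.0122)]/D = 0.2274 V
The requested potential is V_2 = 0.2274 V.

Final answer: V_2 = 0.2274 V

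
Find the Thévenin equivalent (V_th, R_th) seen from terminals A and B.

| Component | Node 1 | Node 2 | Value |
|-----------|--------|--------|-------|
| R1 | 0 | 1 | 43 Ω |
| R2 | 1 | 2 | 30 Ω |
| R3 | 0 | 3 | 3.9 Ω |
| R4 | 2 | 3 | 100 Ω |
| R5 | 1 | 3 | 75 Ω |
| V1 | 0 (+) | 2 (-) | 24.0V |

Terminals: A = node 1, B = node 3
Step 1 — V_th is the open-circuit voltage V_A - V_B (nothing connected across the terminals).
Nodal analysis, taking node 2 as the 0 V reference.
Source V1 fixes V_0 = 24 V.
KCL at each unknown node (sum of currents leaving = 0; resistances in Ω):
  Node 1: (V_1 - 24)/43 + (V_1 - 0)/30 + (V_1 - V_3)/75 = 0
  Node 3: (V_3 - 24)/3.9 + (V_3 - 0)/100 + (V_3 - V_1)/75 = 0
Collecting terms (coefficients in siemens):
  0.06992·V_1 - 0.01333·V_3 = 0.5581
  0.2797·V_3 - 0.01333·V_1 = 6.154
Determinant D = (0.06992)(0.2797) - (-0.01333)(-0.01333) = 0.01938
V_1 = [(0.5581)(0.2797) - (-0.01333)(6.154)]/D = 12.29 V
V_3 = [(0.06992)(6.154) - (0.5581)(-0.01333)]/D = 22.58 V
V_th = V_1 - V_3 = 12.29 - 22.58 = -10.3 V
Step 2 — R_th: zero the source — replace V1 by a short circuit (node 2 merges into node 0) — and find the resistance seen between A (node 1) and B (node 3).
Reduce the network between node 1 (A) and node 3 (B) by series/parallel combination:
  Rp1 = R1 ‖ R2 (parallel, both between nodes 0 and 1) = 1/(1/43 + 1/30) = 17.67 Ω
  Rp2 = R3 ‖ R4 (parallel, both between nodes 0 and 3) = 1/(1/3.9 + 1/100) = 3.754 Ω
  Rs1 = Rp1 + Rp2 (series, joined only at node 0) = 17.67 + 3.754 = 21.42 Ω
  Rp3 = R5 ‖ Rs1 (parallel, both between nodes 1 and 3) = 1/(1/75 + 1/21.42) = 16.66 Ω
R_th = 16.66 Ω

Final answer: V_th = -10.3 V, R_th = 16.66 Ω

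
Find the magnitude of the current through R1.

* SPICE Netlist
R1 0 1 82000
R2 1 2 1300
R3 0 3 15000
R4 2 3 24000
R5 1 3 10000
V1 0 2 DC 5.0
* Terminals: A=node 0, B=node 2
Nodal analysis, taking node 2 as the 0 V reference.
Source V1 fixes V_0 = 5 V.
KCL at each unknown node (sum of currents leaving = 0; resistances in Ω):
  Node 1: (V_1 - 5)/82000 + (V_1 - 0)/1300 + (V_1 - V_3)/10000 = 0
  Node 3: (V_3 - 5)/15000 + (V_3 - 0)/24000 + (V_3 - V_1)/10000 = 0
Collecting terms (coefficients in siemens):
  0.0008814·V_1 - 0.0001·V_3 = 0.00006098
  0.0002083·V_3 - 0.0001·V_1 = 0.0003333
Determinant D = (0.0008814)(0.0002083) - (-0.0001)(-0.0001) = 0.0000001736
V_1 = [(0.00006098)(0.0002083) - (-0.0001)(0.0003333)]/D = 0.2651 V
V_3 = [(0.0008814)(0.0003333) - (0.00006098)(-0.0001)]/D = 1.727 V
I_R1 = (V_0 - V_1)/R1 = (5 - 0.2651)/82000 = 0.00005774 A
|I_R1| = 0.00005774 A

Final answer: |I_R1| = 5.774e-05 A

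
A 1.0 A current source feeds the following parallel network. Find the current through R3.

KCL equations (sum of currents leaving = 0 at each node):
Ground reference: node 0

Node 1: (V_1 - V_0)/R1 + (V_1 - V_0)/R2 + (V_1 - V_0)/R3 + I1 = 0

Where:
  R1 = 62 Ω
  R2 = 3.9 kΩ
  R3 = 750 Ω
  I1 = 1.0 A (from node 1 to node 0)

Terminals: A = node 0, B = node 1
All resistors sit directly between nodes 0 and 1, so they are in parallel and share one voltage V; the full source current 1 A splits among them.
1/R_par = 1/62 + 1/3900 + 1/750 = 0.01772 S  =>  R_par = 56.44 Ω
V = I × R_par = 1 × 56.44 = 56.44 V
I_R3 = V/R3 = 56.44/750 = 0.07525 A

Final answer: 0.07525 A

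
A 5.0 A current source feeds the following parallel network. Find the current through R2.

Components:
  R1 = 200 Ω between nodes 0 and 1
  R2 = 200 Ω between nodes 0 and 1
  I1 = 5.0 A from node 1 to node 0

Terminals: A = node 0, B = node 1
All resistors sit directly between nodes 0 and 1, so they are in parallel and share one voltage V; the full source current 5 A splits among them.
1/R_par = 1/200 + 1/200 = 0.01 S  =>  R_par = 100 Ω
V = I × R_par = 5 × 100 = 500 V
I_R2 = V/R2 = 500/200 = 2.5 A

Final answer: 2.5 A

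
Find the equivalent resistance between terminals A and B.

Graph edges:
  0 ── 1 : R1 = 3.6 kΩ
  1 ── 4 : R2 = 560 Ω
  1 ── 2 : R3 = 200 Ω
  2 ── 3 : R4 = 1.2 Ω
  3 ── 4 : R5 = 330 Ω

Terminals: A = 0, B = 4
Reduce the network between node 0 (A) and node 4 (B) by series/parallel combination:
  Rs1 = R3 + R4 (series, joined only at node 2) = 200 + 1.2 = 201.2 Ω
  Rs2 = R5 + Rs1 (series, joined only at node 3) = 330 + 201.2 = 531.2 Ω
  Rp1 = R2 ‖ Rs2 (parallel, both between nodes 1 and 4) = 1/(1/560 + 1/531.2) = 272.6 Ω
  Rs3 = R1 + Rp1 (series, joined only at node 1) = 3600 + 272.6 = 3873 Ω
R_eq = 3.873 kΩ

Final answer: 3.873 kΩ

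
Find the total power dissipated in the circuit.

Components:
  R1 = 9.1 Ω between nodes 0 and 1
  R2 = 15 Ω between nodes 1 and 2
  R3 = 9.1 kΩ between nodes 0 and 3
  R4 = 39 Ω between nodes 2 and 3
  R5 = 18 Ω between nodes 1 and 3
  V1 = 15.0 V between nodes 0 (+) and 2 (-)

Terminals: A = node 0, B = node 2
Nodal analysis, taking node 2 as the 0 V reference.
Source V1 fixes V_0 = 15 V.
KCL at each unknown node (sum of currents leaving = 0; resistances in Ω):
  Node 1: (V_1 - 15)/9.1 + (V_1 - 0)/15 + (V_1 - V_3)/18 = 0
  Node 3: (V_3 - 15)/9100 + (V_3 - 0)/39 + (V_3 - V_1)/18 = 0
Collecting terms (coefficients in siemens):
  0.2321·V_1 - 0.05556·V_3 = 1.648
  0.08131·V_3 - 0.05556·V_1 = 0.001648
Determinant D = (0.2321)(0.08131) - (-0.05556)(-0.05556) = 0.01579
V_1 = [(1.648)(0.08131) - (-0.05556)(0.001648)]/D = 8.496 V
V_3 = [(0.2321)(0.001648) - (1.648)(-0.05556)]/D = 5.825 V
Power in each resistor, P = (ΔV)²/R:
  P_R1 = (15 - 8.496)²/9.1 = 4.649 W
  P_R2 = (8.496 - 0)²/15 = 4.812 W
  P_R3 = (15 - 5.825)²/9100 = 0.00925 W
  P_R4 = (0 - 5.825)²/39 = 0.8701 W
  P_R5 = (8.496 - 5.825)²/18 = 0.3962 W
P_total = P_R1 + P_R2 + P_R3 + P_R4 + P_R5 = 10.74 W

Final answer: 10.74 W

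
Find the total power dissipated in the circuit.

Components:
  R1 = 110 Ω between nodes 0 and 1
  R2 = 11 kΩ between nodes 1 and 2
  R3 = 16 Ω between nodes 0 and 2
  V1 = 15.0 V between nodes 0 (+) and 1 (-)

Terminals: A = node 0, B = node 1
Nodal analysis, taking node 1 as the 0 V reference.
Source V1 fixes V_0 = 15 V.
KCL at each unknown node (sum of currents leaving = 0; resistances in Ω):
  Node 2: (V_2 - 0)/11000 + (V_2 - 15)/16 = 0
Collecting terms: 0.06259 × V_2 = 0.9375  =>  V_2 = 14.98 V
Power in each resistor, P = (ΔV)²/R:
  P_R1 = (15 - 0)²/110 = 2.045 W
  P_R2 = (0 - 14.98)²/11000 = 0.0204 W
  P_R3 = (15 - 14.98)²/16 = 0.00002967 W
P_total = P_R1 + P_R2 + P_R3 = 2.066 W

Final answer: 2.066 W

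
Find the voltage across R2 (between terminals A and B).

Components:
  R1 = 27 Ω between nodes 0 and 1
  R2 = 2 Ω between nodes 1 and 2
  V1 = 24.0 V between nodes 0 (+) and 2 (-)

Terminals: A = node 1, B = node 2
R1 and R2 are in series across V1 (node 0 → node 1 → node 2), and the output A–B is taken across R2, so this is a voltage divider.
Series current: I = V1/(R1 + R2) = 24/(27 + 2) = 24/29 = 0.8276 A
V_R2 = I × R2 = V1 × R2/(R1 + R2) = 24 × 2/29 = 1.655 V

Final answer: 1.655 V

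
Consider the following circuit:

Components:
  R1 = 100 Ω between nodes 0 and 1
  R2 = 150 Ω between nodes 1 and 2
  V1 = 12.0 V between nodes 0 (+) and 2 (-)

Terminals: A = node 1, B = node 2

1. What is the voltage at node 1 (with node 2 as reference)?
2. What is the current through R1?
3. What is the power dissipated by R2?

Nodal analysis, taking node 2 as the 0 V reference.
Source V1 fixes V_0 = 12 V.
KCL at each unknown node (sum of currents leaving = 0; resistances in Ω):
  Node 1: (V_1 - 12)/100 + (V_1 - 0)/150 = 0
Collecting terms: 0.01667 × V_1 = 0.12  =>  V_1 = 7.2 V
Part 1:
  Read off the nodal solution: V_1 = 7.2 V
Part 2:
  I_R1 = (V_0 - V_1)/R1 = (12 - 7.2)/100 = 0.048 A
  Magnitude: I_R1 = 0.048 A
Part 3:
  I_R2 = (V_1 - V_2)/R2 = (7.2 - 0)/150 = 0.048 A
  P_R2 = I_R2² × R2 = (0.048)² × 150 = 0.3456 W

Final answers:
1. V_1 = 7.2 V
2. I_R1 = 0.048 A
3. P_R2 = 0.3456 W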